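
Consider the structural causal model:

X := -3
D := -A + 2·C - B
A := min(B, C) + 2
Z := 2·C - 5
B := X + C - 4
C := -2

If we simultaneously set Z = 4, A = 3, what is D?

Setting Z = 4, A = 3 by intervention discards those variables' equations.
B = X + C - 4  [with X=-3, C=-2]  = -9
D = -A + 2·C - B  [with A=3, C=-2, B=-9]  = 2

2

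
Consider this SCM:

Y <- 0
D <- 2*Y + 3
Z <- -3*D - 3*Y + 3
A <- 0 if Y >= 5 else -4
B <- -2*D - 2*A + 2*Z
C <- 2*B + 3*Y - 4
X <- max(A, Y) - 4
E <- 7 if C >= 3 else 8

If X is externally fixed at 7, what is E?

do(X=7) replaces the equation X <- max(A, Y) - 4 with the constant X = 7.
E is not downstream of the intervention, so its value is determined by the original equations.
D = 2*Y + 3  [with Y=0]  = 3
Z = -3*D - 3*Y + 3  [with D=3, Y=0]  = -6
A = 0 if Y >= 5 else -4  [with Y=0]  = -4
B = -2*D - 2*A + 2*Z  [with D=3, A=-4, Z=-6]  = -10
C = 2*B + 3*Y - 4  [with B=-10, Y=0]  = -24
E = 7 if C >= 3 else 8  [with C=-24]  = 8

8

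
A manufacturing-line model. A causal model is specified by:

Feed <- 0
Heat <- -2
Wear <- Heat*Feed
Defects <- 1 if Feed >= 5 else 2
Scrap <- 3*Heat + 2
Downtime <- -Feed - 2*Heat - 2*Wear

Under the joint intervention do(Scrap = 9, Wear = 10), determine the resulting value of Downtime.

The joint intervention fixes Scrap = 9, Wear = 10, removing each variable's own equation.
Downtime = -Feed - 2*Heat - 2*Wear  [with Feed=0, Heat=-2, Wear=10]  = -16

-16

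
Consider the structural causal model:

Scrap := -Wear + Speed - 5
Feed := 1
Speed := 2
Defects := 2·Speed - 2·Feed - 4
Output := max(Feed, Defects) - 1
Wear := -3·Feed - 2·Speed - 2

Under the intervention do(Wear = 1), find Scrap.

-4

do(Wear=1) replaces the equation Wear := -3·Feed - 2·Speed - 2 with the constant Wear = 1.
Scrap = -Wear + Speed - 5  [with Wear=1, Speed=2]  = -4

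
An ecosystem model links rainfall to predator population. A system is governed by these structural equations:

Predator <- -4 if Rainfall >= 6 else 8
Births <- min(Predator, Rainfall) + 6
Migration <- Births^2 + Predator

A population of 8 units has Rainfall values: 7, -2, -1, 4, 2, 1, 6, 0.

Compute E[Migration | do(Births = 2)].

Every unit gets Births=2 under the intervention. Migration values become 0, 12, 12, 12, 12, 12, 0, 12; E[Migration|do(Births=2)] = 9.

9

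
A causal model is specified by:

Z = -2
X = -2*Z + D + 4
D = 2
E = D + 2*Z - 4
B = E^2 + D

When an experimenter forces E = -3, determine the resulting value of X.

10

do(E=-3) replaces the equation E = D + 2*Z - 4 with the constant E = -3.
X is not downstream of the intervention, so its value is determined by the original equations.
X = -2*Z + D + 4  [with Z=-2, D=2]  = 10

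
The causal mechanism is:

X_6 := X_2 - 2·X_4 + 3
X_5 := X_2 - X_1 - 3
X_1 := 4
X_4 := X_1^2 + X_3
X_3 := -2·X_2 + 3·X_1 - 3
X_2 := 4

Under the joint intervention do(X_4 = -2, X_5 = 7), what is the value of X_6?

11

The joint intervention fixes X_4 = -2, X_5 = 7, removing each variable's own equation.
X_6 = X_2 - 2·X_4 + 3  [with X_2=4, X_4=-2]  = 11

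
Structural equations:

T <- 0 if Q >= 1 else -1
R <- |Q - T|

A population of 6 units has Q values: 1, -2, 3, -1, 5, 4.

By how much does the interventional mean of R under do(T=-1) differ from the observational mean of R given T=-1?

2.5

do(T=-1) breaks T's dependence on Q. With T=-1 fixed, R across the units is 2, 1, 4, 0, 6, 5, mean 3.
Conditioning on T=-1 selects the 2 unit(s) with Q ∈ {-2, -1}. Their R values: 1, 0. Mean = 0.5.
Difference = 3 − 0.5 = 2.5.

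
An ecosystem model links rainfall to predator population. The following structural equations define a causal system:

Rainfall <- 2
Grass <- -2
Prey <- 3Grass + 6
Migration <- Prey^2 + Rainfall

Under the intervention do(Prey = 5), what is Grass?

-2

Under do(Prey=5), the mechanism Prey <- 3Grass + 6 is discarded; Prey is fixed at 5.
Since Grass is not a descendant of the intervened variable, it is unaffected.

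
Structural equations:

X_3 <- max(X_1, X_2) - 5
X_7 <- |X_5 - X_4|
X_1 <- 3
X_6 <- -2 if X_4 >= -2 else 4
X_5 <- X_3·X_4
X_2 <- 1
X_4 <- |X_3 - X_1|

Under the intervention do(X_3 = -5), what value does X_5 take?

do(X_3=-5) replaces the equation X_3 <- max(X_1, X_2) - 5 with the constant X_3 = -5.
X_4 = |X_3 - X_1|  [with X_3=-5, X_1=3]  = 8
X_5 = X_3·X_4  [with X_3=-5, X_4=8]  = -40

-40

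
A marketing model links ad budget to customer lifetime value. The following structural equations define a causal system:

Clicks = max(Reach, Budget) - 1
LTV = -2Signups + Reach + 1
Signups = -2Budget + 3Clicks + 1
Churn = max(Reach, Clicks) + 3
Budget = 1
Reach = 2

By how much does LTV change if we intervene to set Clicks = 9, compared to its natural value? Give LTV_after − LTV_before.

The intervention breaks the incoming arrows to Clicks: Clicks = max(Reach, Budget) - 1 no longer applies, and Clicks = 9.
Signups = -2Budget + 3Clicks + 1  [with Budget=1, Clicks=9]  = 26
LTV = -2Signups + Reach + 1  [with Signups=26, Reach=2]  = -49
Without intervention: Clicks = max(Reach, Budget) - 1  [with Reach=2, Budget=1]  = 1; Signups = -2Budget + 3Clicks + 1  [with Budget=1, Clicks=1]  = 2; LTV = -2Signups + Reach + 1  [with Signups=2, Reach=2]  = -1.
Change = -49 − (-1) = -48.

-48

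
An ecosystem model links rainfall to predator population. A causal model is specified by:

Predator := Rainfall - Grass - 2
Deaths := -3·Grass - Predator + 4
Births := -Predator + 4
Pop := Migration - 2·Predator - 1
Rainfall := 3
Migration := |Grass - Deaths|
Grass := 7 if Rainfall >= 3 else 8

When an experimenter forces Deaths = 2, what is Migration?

5

The intervention breaks the incoming arrows to Deaths: Deaths := -3·Grass - Predator + 4 no longer applies, and Deaths = 2.
Grass = 7 if Rainfall >= 3 else 8  [with Rainfall=3]  = 7
Migration = |Grass - Deaths|  [with Grass=7, Deaths=2]  = 5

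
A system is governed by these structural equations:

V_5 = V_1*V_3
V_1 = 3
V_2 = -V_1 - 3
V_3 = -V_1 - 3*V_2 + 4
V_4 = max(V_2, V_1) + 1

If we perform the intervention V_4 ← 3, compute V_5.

57

Intervening sets V_4 = 3 and removes its equation (V_4 = max(V_2, V_1) + 1).
No directed path runs from V_4 to V_5, so V_5 keeps its natural value.
V_2 = -V_1 - 3  [with V_1=3]  = -6
V_3 = -V_1 - 3*V_2 + 4  [with V_1=3, V_2=-6]  = 19
V_5 = V_1*V_3  [with V_1=3, V_3=19]  = 57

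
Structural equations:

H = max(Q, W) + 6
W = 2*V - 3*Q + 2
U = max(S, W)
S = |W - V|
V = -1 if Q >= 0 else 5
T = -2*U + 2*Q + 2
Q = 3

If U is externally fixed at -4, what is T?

Intervening sets U = -4 and removes its equation (U = max(S, W)).
T = -2*U + 2*Q + 2  [with U=-4, Q=3]  = 16

16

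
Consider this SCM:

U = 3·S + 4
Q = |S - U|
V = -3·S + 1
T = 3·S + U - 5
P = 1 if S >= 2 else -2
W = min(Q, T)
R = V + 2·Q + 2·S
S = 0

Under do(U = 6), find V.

Under do(U=6), the mechanism U = 3·S + 4 is discarded; U is fixed at 6.
Since V is not a descendant of the intervened variable, it is unaffected.
V = -3·S + 1  [with S=0]  = 1

1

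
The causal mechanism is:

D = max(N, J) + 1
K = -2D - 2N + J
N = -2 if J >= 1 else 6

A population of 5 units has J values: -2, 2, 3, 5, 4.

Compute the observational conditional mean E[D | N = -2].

Conditioning on N=-2 selects the 4 unit(s) with J ∈ {2, 3, 5, 4}. Their D values: 3, 4, 6, 5. Mean = 4.5.

4.5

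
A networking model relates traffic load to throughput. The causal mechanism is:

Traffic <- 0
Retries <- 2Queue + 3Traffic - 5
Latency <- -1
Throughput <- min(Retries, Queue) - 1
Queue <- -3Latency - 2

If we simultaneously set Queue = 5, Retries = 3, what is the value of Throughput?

Setting Queue = 5, Retries = 3 by intervention discards those variables' equations.
Throughput = min(Retries, Queue) - 1  [with Retries=3, Queue=5]  = 2

2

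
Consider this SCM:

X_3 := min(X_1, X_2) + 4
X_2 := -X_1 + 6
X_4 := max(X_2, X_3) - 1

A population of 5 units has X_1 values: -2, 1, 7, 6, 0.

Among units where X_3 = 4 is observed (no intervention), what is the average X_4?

4

Observing X_3=4 restricts to units where X_3's equation naturally yields 4: X_1 ∈ {6, 0}. In that subpopulation X_4 = 3, 5, mean 4.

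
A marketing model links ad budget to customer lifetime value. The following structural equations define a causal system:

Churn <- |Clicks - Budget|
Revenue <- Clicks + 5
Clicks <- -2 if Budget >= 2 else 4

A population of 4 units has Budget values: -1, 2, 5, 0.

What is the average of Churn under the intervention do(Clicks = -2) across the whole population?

Every unit gets Clicks=-2 under the intervention. Churn values become 1, 4, 7, 2; E[Churn|do(Clicks=-2)] = 3.5.

3.5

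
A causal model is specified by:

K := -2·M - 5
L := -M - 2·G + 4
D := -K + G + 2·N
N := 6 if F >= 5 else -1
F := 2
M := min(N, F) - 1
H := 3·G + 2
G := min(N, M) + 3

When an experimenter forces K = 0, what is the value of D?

Under do(K=0), the mechanism K := -2·M - 5 is discarded; K is fixed at 0.
N = 6 if F >= 5 else -1  [with F=2]  = -1
M = min(N, F) - 1  [with N=-1, F=2]  = -2
G = min(N, M) + 3  [with N=-1, M=-2]  = 1
D = -K + G + 2·N  [with K=0, G=1, N=-1]  = -1

-1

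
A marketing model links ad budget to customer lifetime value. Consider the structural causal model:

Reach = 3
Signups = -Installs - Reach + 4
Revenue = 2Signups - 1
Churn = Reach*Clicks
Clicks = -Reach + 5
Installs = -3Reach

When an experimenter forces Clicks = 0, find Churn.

do(Clicks=0) replaces the equation Clicks = -Reach + 5 with the constant Clicks = 0.
Churn = Reach*Clicks  [with Reach=3, Clicks=0]  = 0

0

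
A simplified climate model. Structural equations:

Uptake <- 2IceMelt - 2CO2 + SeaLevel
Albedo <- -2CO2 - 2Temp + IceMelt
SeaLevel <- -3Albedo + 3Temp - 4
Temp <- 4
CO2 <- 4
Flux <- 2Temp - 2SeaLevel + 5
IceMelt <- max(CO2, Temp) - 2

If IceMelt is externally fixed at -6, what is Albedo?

The intervention breaks the incoming arrows to IceMelt: IceMelt <- max(CO2, Temp) - 2 no longer applies, and IceMelt = -6.
Albedo = -2CO2 - 2Temp + IceMelt  [with CO2=4, Temp=4, IceMelt=-6]  = -22

-22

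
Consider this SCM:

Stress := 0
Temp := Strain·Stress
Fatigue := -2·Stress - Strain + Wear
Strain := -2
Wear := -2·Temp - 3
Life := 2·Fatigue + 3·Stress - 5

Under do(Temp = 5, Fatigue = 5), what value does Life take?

Setting Temp = 5, Fatigue = 5 by intervention discards those variables' equations.
Life = 2·Fatigue + 3·Stress - 5  [with Fatigue=5, Stress=0]  = 5

5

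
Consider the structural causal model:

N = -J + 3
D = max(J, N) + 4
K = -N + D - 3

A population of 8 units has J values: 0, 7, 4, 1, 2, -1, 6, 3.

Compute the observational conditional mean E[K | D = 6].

E[K|D=6] averages over only the 2 units with D=6 (J = 1, 2): K = 1, 2, mean 1.5.

1.5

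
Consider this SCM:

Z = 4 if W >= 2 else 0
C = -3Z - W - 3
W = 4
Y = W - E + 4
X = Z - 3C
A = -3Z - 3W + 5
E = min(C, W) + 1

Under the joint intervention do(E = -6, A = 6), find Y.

The joint intervention fixes E = -6, A = 6, removing each variable's own equation.
Y = W - E + 4  [with W=4, E=-6]  = 14

14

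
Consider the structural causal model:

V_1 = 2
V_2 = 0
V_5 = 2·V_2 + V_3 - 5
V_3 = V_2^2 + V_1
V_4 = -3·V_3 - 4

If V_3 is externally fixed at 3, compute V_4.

The intervention breaks the incoming arrows to V_3: V_3 = V_2^2 + V_1 no longer applies, and V_3 = 3.
V_4 = -3·V_3 - 4  [with V_3=3]  = -13

-13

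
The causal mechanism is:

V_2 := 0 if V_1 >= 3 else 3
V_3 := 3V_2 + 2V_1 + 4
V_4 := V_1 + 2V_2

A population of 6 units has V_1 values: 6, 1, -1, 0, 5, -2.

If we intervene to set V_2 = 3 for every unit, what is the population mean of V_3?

16

The intervention sets V_2=3 in all 6 units regardless of V_1. Recomputing V_3 per unit gives 25, 15, 11, 13, 23, 9; average 16.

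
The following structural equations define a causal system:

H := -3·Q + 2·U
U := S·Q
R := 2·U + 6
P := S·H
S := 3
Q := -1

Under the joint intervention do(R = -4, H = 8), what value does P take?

The joint intervention fixes R = -4, H = 8, removing each variable's own equation.
P = S·H  [with S=3, H=8]  = 24

24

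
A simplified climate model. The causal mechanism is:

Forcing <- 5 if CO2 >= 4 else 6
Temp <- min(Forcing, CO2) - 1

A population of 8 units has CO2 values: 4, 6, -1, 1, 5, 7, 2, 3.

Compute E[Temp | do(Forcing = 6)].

The intervention sets Forcing=6 in all 8 units regardless of CO2. Recomputing Temp per unit gives 3, 5, -2, 0, 4, 5, 1, 2; average 2.25.

2.25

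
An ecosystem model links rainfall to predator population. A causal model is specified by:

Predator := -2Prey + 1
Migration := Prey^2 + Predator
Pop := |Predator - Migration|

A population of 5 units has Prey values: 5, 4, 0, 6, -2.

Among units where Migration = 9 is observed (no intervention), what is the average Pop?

E[Pop|Migration=9] averages over only the 2 units with Migration=9 (Prey = 4, -2): Pop = 16, 4, mean 10.

10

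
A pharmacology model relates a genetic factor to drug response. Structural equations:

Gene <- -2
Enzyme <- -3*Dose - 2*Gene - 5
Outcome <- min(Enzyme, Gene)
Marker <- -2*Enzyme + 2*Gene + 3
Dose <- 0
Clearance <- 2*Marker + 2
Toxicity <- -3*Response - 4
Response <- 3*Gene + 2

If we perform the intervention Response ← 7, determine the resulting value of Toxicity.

-25

The intervention breaks the incoming arrows to Response: Response <- 3*Gene + 2 no longer applies, and Response = 7.
Toxicity = -3*Response - 4  [with Response=7]  = -25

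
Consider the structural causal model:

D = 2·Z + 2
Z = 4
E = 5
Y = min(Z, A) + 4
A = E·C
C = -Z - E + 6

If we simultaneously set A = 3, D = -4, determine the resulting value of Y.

7

The joint intervention fixes A = 3, D = -4, removing each variable's own equation.
Y = min(Z, A) + 4  [with Z=4, A=3]  = 7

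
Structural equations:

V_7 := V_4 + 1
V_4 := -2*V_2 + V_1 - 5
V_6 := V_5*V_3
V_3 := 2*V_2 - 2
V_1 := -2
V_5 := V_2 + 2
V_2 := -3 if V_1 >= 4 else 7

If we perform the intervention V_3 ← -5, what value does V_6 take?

The intervention breaks the incoming arrows to V_3: V_3 := 2*V_2 - 2 no longer applies, and V_3 = -5.
V_2 = -3 if V_1 >= 4 else 7  [with V_1=-2]  = 7
V_5 = V_2 + 2  [with V_2=7]  = 9
V_6 = V_5*V_3  [with V_5=9, V_3=-5]  = -45

-45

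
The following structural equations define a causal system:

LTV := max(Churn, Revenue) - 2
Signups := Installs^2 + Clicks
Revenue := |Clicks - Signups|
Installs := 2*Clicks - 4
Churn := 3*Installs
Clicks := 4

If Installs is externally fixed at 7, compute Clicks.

Under do(Installs=7), the mechanism Installs := 2*Clicks - 4 is discarded; Installs is fixed at 7.
Clicks is not downstream of the intervention, so its value is determined by the original equations.

4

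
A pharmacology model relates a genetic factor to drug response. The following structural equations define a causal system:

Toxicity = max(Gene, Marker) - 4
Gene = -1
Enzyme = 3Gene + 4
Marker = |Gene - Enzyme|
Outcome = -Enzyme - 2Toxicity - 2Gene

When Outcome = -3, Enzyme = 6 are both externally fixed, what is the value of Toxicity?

3

Setting Outcome = -3, Enzyme = 6 by intervention discards those variables' equations.
Marker = |Gene - Enzyme|  [with Gene=-1, Enzyme=6]  = 7
Toxicity = max(Gene, Marker) - 4  [with Gene=-1, Marker=7]  = 3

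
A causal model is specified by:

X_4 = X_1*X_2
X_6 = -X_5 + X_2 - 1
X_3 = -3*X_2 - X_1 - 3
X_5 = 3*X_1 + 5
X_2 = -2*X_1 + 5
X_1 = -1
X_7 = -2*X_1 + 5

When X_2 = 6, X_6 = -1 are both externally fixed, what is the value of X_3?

-20

The joint intervention fixes X_2 = 6, X_6 = -1, removing each variable's own equation.
X_3 = -3*X_2 - X_1 - 3  [with X_2=6, X_1=-1]  = -20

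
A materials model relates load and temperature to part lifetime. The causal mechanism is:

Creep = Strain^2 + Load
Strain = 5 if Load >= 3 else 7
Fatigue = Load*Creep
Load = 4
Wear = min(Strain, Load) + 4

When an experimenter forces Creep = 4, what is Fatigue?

16

do(Creep=4) replaces the equation Creep = Strain^2 + Load with the constant Creep = 4.
Fatigue = Load*Creep  [with Load=4, Creep=4]  = 16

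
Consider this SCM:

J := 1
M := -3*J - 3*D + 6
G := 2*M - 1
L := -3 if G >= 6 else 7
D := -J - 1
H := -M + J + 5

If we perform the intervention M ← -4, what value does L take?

The intervention breaks the incoming arrows to M: M := -3*J - 3*D + 6 no longer applies, and M = -4.
G = 2*M - 1  [with M=-4]  = -9
L = -3 if G >= 6 else 7  [with G=-9]  = 7

7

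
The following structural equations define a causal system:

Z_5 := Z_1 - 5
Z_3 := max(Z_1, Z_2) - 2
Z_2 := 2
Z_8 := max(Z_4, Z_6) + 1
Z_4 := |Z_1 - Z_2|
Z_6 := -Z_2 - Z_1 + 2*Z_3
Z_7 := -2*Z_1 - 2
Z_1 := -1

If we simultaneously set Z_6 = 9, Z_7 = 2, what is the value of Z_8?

The joint intervention fixes Z_6 = 9, Z_7 = 2, removing each variable's own equation.
Z_4 = |Z_1 - Z_2|  [with Z_1=-1, Z_2=2]  = 3
Z_8 = max(Z_4, Z_6) + 1  [with Z_4=3, Z_6=9]  = 10

10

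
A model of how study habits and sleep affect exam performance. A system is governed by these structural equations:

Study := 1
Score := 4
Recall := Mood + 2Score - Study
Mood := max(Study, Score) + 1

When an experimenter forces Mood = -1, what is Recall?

The intervention breaks the incoming arrows to Mood: Mood := max(Study, Score) + 1 no longer applies, and Mood = -1.
Recall = Mood + 2Score - Study  [with Mood=-1, Score=4, Study=1]  = 6

6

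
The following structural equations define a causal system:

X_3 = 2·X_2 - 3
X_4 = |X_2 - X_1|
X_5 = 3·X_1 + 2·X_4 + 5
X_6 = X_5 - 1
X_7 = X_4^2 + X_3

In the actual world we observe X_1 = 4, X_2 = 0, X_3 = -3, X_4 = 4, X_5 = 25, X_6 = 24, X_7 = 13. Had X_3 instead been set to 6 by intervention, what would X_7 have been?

22

The intervention breaks the incoming arrows to X_3: X_3 = 2·X_2 - 3 no longer applies, and X_3 = 6.
X_4 = |X_2 - X_1|  [with X_2=0, X_1=4]  = 4
X_7 = X_4^2 + X_3  [with X_4=4, X_3=6]  = 22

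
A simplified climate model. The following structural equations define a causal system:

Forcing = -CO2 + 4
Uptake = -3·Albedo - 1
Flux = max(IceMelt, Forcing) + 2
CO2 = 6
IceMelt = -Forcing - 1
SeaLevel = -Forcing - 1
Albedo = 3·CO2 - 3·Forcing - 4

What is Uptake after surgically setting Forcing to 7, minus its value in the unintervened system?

Under do(Forcing=7), the mechanism Forcing = -CO2 + 4 is discarded; Forcing is fixed at 7.
Albedo = 3·CO2 - 3·Forcing - 4  [with CO2=6, Forcing=7]  = -7
Uptake = -3·Albedo - 1  [with Albedo=-7]  = 20
Without intervention: Forcing = -CO2 + 4  [with CO2=6]  = -2; Albedo = 3·CO2 - 3·Forcing - 4  [with CO2=6, Forcing=-2]  = 20; Uptake = -3·Albedo - 1  [with Albedo=20]  = -61.
Change = 20 − (-61) = 81.

81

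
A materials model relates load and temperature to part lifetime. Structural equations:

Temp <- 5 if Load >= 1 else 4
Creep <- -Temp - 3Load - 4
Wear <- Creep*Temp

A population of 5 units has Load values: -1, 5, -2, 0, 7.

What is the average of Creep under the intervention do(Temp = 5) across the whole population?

The intervention sets Temp=5 in all 5 units regardless of Load. Recomputing Creep per unit gives -6, -24, -3, -9, -30; average -14.4.

-14.4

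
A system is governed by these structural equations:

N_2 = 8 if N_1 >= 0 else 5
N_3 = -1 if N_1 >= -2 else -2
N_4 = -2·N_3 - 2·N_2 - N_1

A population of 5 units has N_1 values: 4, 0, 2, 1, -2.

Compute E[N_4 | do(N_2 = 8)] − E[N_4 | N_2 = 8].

0.75

Under do(N_2=8), N_2's equation is replaced by N_2=8 for every unit. Per-unit N_4: -18, -14, -16, -15, -12. Mean = -15.
Observing N_2=8 restricts to units where N_2's equation naturally yields 8: N_1 ∈ {4, 0, 2, 1}. In that subpopulation N_4 = -18, -14, -16, -15, mean -15.75.
Difference = -15 − (-15.75) = 0.75.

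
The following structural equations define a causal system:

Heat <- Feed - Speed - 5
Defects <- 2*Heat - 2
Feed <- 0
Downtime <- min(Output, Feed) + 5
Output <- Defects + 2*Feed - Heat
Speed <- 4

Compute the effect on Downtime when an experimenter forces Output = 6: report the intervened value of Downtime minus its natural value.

11

The intervention breaks the incoming arrows to Output: Output <- Defects + 2*Feed - Heat no longer applies, and Output = 6.
Downtime = min(Output, Feed) + 5  [with Output=6, Feed=0]  = 5
Without intervention: Heat = Feed - Speed - 5  [with Feed=0, Speed=4]  = -9; Defects = 2*Heat - 2  [with Heat=-9]  = -20; Output = Defects + 2*Feed - Heat  [with Defects=-20, Feed=0, Heat=-9]  = -11; Downtime = min(Output, Feed) + 5  [with Output=-11, Feed=0]  = -6.
Change = 5 − (-6) = 11.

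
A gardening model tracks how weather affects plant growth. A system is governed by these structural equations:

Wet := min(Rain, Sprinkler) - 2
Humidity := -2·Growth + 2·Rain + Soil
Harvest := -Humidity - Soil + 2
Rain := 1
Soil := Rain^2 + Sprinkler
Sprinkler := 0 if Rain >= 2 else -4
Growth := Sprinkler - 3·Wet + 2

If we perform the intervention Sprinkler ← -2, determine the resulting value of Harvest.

Under do(Sprinkler=-2), the mechanism Sprinkler := 0 if Rain >= 2 else -4 is discarded; Sprinkler is fixed at -2.
Soil = Rain^2 + Sprinkler  [with Rain=1, Sprinkler=-2]  = -1
Wet = min(Rain, Sprinkler) - 2  [with Rain=1, Sprinkler=-2]  = -4
Growth = Sprinkler - 3·Wet + 2  [with Sprinkler=-2, Wet=-4]  = 12
Humidity = -2·Growth + 2·Rain + Soil  [with Growth=12, Rain=1, Soil=-1]  = -23
Harvest = -Humidity - Soil + 2  [with Humidity=-23, Soil=-1]  = 26

26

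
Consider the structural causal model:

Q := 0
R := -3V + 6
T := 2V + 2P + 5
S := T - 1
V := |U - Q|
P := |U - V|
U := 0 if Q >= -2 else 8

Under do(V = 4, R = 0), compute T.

The joint intervention fixes V = 4, R = 0, removing each variable's own equation.
U = 0 if Q >= -2 else 8  [with Q=0]  = 0
P = |U - V|  [with U=0, V=4]  = 4
T = 2V + 2P + 5  [with V=4, P=4]  = 21

21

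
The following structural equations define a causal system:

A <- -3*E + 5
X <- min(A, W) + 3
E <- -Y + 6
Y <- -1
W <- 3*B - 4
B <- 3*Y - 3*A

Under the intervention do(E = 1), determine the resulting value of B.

-9

Under do(E=1), the mechanism E <- -Y + 6 is discarded; E is fixed at 1.
A = -3*E + 5  [with E=1]  = 2
B = 3*Y - 3*A  [with Y=-1, A=2]  = -9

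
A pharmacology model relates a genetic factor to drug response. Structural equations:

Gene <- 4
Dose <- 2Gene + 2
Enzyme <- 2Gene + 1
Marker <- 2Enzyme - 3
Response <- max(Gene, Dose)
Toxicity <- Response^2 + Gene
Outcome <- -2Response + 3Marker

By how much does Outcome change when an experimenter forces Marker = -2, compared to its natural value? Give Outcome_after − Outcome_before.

-51

The intervention breaks the incoming arrows to Marker: Marker <- 2Enzyme - 3 no longer applies, and Marker = -2.
Dose = 2Gene + 2  [with Gene=4]  = 10
Response = max(Gene, Dose)  [with Gene=4, Dose=10]  = 10
Outcome = -2Response + 3Marker  [with Response=10, Marker=-2]  = -26
Without intervention: Dose = 2Gene + 2  [with Gene=4]  = 10; Enzyme = 2Gene + 1  [with Gene=4]  = 9; Marker = 2Enzyme - 3  [with Enzyme=9]  = 15; Response = max(Gene, Dose)  [with Gene=4, Dose=10]  = 10; Outcome = -2Response + 3Marker  [with Response=10, Marker=15]  = 25.
Change = -26 − 25 = -51.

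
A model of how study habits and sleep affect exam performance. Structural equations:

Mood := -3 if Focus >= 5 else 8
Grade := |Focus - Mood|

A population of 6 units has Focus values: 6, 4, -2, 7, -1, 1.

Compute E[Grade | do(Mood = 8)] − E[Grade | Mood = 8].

-2

Every unit gets Mood=8 under the intervention. Grade values become 2, 4, 10, 1, 9, 7; E[Grade|do(Mood=8)] = 5.5.
Conditioning on Mood=8 selects the 4 unit(s) with Focus ∈ {4, -2, -1, 1}. Their Grade values: 4, 10, 9, 7. Mean = 7.5.
Difference = 5.5 − 7.5 = -2.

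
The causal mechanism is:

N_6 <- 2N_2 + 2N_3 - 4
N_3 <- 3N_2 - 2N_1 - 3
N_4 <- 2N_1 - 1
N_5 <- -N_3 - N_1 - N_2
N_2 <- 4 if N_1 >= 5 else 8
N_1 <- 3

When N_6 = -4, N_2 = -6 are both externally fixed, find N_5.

30

The joint intervention fixes N_6 = -4, N_2 = -6, removing each variable's own equation.
N_3 = 3N_2 - 2N_1 - 3  [with N_2=-6, N_1=3]  = -27
N_5 = -N_3 - N_1 - N_2  [with N_3=-27, N_1=3, N_2=-6]  = 30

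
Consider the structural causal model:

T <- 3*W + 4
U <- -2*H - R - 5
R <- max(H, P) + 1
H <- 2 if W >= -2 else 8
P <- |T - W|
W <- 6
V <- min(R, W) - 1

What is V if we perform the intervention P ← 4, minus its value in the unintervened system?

-1

The intervention breaks the incoming arrows to P: P <- |T - W| no longer applies, and P = 4.
H = 2 if W >= -2 else 8  [with W=6]  = 2
R = max(H, P) + 1  [with H=2, P=4]  = 5
V = min(R, W) - 1  [with R=5, W=6]  = 4
Without intervention: T = 3*W + 4  [with W=6]  = 22; P = |T - W|  [with T=22, W=6]  = 16; H = 2 if W >= -2 else 8  [with W=6]  = 2; R = max(H, P) + 1  [with H=2, P=16]  = 17; V = min(R, W) - 1  [with R=17, W=6]  = 5.
Change = 4 − 5 = -1.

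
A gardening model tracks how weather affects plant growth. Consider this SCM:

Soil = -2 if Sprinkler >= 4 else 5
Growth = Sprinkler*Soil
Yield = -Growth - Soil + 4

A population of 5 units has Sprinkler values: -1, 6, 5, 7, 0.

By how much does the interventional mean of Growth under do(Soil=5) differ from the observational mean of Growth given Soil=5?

The intervention sets Soil=5 in all 5 units regardless of Sprinkler. Recomputing Growth per unit gives -5, 30, 25, 35, 0; average 17.
Observing Soil=5 restricts to units where Soil's equation naturally yields 5: Sprinkler ∈ {-1, 0}. In that subpopulation Growth = -5, 0, mean -2.5.
Difference = 17 − (-2.5) = 19.5.

19.5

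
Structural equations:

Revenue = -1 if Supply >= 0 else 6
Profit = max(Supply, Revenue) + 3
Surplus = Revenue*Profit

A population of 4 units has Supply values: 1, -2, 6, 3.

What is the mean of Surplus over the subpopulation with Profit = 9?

22.5

E[Surplus|Profit=9] averages over only the 2 units with Profit=9 (Supply = -2, 6): Surplus = 54, -9, mean 22.5.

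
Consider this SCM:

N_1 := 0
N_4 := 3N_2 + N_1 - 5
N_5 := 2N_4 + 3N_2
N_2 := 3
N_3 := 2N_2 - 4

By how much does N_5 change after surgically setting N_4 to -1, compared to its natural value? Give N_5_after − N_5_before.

Intervening sets N_4 = -1 and removes its equation (N_4 := 3N_2 + N_1 - 5).
N_5 = 2N_4 + 3N_2  [with N_4=-1, N_2=3]  = 7
Without intervention: N_4 = 3N_2 + N_1 - 5  [with N_2=3, N_1=0]  = 4; N_5 = 2N_4 + 3N_2  [with N_4=4, N_2=3]  = 17.
Change = 7 − 17 = -10.

-10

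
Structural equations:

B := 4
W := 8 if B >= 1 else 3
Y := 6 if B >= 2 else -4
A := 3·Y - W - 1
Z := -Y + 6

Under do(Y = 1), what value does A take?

-6

The intervention breaks the incoming arrows to Y: Y := 6 if B >= 2 else -4 no longer applies, and Y = 1.
W = 8 if B >= 1 else 3  [with B=4]  = 8
A = 3·Y - W - 1  [with Y=1, W=8]  = -6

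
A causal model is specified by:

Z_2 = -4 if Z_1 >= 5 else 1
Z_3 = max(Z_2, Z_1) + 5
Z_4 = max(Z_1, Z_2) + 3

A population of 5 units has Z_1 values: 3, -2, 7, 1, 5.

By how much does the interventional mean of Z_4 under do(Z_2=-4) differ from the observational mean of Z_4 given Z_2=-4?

The intervention sets Z_2=-4 in all 5 units regardless of Z_1. Recomputing Z_4 per unit gives 6, 1, 10, 4, 8; average 5.8.
Conditioning on Z_2=-4 selects the 2 unit(s) with Z_1 ∈ {7, 5}. Their Z_4 values: 10, 8. Mean = 9.
Difference = 5.8 − 9 = -3.2.

-3.2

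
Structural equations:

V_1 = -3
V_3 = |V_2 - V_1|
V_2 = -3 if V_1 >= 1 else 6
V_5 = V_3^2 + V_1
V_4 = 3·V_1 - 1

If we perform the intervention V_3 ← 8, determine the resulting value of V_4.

-10

The intervention breaks the incoming arrows to V_3: V_3 = |V_2 - V_1| no longer applies, and V_3 = 8.
V_4 is not downstream of the intervention, so its value is determined by the original equations.
V_4 = 3·V_1 - 1  [with V_1=-3]  = -10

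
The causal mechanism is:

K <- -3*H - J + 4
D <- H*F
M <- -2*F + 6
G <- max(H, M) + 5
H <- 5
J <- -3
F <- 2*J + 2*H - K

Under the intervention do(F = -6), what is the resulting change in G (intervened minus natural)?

Under do(F=-6), the mechanism F <- 2*J + 2*H - K is discarded; F is fixed at -6.
M = -2*F + 6  [with F=-6]  = 18
G = max(H, M) + 5  [with H=5, M=18]  = 23
Without intervention: K = -3*H - J + 4  [with H=5, J=-3]  = -8; F = 2*J + 2*H - K  [with J=-3, H=5, K=-8]  = 12; M = -2*F + 6  [with F=12]  = -18; G = max(H, M) + 5  [with H=5, M=-18]  = 10.
Change = 23 − 10 = 13.

13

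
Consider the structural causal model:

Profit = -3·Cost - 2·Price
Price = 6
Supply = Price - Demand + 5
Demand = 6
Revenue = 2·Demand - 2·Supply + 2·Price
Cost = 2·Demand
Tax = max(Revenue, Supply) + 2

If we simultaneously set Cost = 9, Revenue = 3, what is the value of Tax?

7

The joint intervention fixes Cost = 9, Revenue = 3, removing each variable's own equation.
Supply = Price - Demand + 5  [with Price=6, Demand=6]  = 5
Tax = max(Revenue, Supply) + 2  [with Revenue=3, Supply=5]  = 7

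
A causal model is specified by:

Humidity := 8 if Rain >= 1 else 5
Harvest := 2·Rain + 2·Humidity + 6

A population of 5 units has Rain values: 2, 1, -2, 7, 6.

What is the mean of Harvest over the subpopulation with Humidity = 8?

E[Harvest|Humidity=8] averages over only the 4 units with Humidity=8 (Rain = 2, 1, 7, 6): Harvest = 26, 24, 36, 34, mean 30.

30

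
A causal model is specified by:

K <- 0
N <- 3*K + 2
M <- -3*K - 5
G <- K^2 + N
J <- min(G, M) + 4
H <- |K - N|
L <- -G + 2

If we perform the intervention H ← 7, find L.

Intervening sets H = 7 and removes its equation (H <- |K - N|).
No directed path runs from H to L, so L keeps its natural value.
N = 3*K + 2  [with K=0]  = 2
G = K^2 + N  [with K=0, N=2]  = 2
L = -G + 2  [with G=2]  = 0

0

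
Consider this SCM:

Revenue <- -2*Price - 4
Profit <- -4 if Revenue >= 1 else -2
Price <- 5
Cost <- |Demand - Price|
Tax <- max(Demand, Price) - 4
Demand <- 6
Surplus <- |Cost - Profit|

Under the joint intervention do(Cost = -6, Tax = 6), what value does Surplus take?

4

Under do(Cost = -6, Tax = 6), each intervened variable's structural equation is replaced by its fixed value.
Revenue = -2*Price - 4  [with Price=5]  = -14
Profit = -4 if Revenue >= 1 else -2  [with Revenue=-14]  = -2
Surplus = |Cost - Profit|  [with Cost=-6, Profit=-2]  = 4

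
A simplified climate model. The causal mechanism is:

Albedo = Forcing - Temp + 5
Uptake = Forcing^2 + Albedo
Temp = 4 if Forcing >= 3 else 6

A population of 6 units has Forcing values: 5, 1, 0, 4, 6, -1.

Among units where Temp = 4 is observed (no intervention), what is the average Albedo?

6

E[Albedo|Temp=4] averages over only the 3 units with Temp=4 (Forcing = 5, 4, 6): Albedo = 6, 5, 7, mean 6.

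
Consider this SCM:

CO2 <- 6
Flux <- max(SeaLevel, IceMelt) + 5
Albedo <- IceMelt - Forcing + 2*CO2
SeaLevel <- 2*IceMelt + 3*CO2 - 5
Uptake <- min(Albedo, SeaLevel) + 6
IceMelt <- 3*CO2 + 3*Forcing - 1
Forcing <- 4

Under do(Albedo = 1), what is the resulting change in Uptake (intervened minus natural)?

The intervention breaks the incoming arrows to Albedo: Albedo <- IceMelt - Forcing + 2*CO2 no longer applies, and Albedo = 1.
IceMelt = 3*CO2 + 3*Forcing - 1  [with CO2=6, Forcing=4]  = 29
SeaLevel = 2*IceMelt + 3*CO2 - 5  [with IceMelt=29, CO2=6]  = 71
Uptake = min(Albedo, SeaLevel) + 6  [with Albedo=1, SeaLevel=71]  = 7
Without intervention: IceMelt = 3*CO2 + 3*Forcing - 1  [with CO2=6, Forcing=4]  = 29; Albedo = IceMelt - Forcing + 2*CO2  [with IceMelt=29, Forcing=4, CO2=6]  = 37; SeaLevel = 2*IceMelt + 3*CO2 - 5  [with IceMelt=29, CO2=6]  = 71; Uptake = min(Albedo, SeaLevel) + 6  [with Albedo=37, SeaLevel=71]  = 43.
Change = 7 − 43 = -36.

-36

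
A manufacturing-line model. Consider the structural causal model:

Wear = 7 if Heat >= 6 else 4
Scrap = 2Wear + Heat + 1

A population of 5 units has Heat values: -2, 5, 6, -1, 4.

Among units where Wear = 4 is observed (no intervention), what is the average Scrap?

10.5

Observing Wear=4 restricts to units where Wear's equation naturally yields 4: Heat ∈ {-2, 5, -1, 4}. In that subpopulation Scrap = 7, 14, 8, 13, mean 10.5.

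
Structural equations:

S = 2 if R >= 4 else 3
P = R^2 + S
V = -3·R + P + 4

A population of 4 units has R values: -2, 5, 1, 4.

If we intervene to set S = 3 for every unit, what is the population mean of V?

12.5

do(S=3) breaks S's dependence on R. With S=3 fixed, V across the units is 17, 17, 5, 11, mean 12.5.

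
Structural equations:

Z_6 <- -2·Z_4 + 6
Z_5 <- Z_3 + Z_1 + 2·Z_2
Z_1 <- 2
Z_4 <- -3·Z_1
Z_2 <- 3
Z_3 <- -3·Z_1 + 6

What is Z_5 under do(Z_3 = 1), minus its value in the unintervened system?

1

do(Z_3=1) replaces the equation Z_3 <- -3·Z_1 + 6 with the constant Z_3 = 1.
Z_5 = Z_3 + Z_1 + 2·Z_2  [with Z_3=1, Z_1=2, Z_2=3]  = 9
Without intervention: Z_3 = -3·Z_1 + 6  [with Z_1=2]  = 0; Z_5 = Z_3 + Z_1 + 2·Z_2  [with Z_3=0, Z_1=2, Z_2=3]  = 8.
Change = 9 − 8 = 1.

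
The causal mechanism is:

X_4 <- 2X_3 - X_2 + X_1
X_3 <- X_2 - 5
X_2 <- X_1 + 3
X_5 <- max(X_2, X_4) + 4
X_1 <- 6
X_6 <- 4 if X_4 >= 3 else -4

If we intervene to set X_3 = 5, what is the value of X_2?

9

Under do(X_3=5), the mechanism X_3 <- X_2 - 5 is discarded; X_3 is fixed at 5.
Since X_2 is not a descendant of the intervened variable, it is unaffected.
X_2 = X_1 + 3  [with X_1=6]  = 9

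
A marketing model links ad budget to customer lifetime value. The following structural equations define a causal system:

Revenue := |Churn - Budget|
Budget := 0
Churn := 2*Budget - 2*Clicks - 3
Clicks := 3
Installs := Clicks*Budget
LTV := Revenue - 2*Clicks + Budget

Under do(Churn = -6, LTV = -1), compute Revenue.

Setting Churn = -6, LTV = -1 by intervention discards those variables' equations.
Revenue = |Churn - Budget|  [with Churn=-6, Budget=0]  = 6

6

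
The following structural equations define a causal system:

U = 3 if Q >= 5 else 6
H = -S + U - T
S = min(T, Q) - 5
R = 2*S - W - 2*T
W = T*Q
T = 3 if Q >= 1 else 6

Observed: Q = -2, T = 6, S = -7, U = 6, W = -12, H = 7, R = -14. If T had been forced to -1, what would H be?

14

Under do(T=-1), the mechanism T = 3 if Q >= 1 else 6 is discarded; T is fixed at -1.
S = min(T, Q) - 5  [with T=-1, Q=-2]  = -7
U = 3 if Q >= 5 else 6  [with Q=-2]  = 6
H = -S + U - T  [with S=-7, U=6, T=-1]  = 14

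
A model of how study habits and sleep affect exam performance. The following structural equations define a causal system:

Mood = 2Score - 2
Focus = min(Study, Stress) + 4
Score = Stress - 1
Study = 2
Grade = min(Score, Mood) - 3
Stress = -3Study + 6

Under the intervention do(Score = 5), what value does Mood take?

8

Intervening sets Score = 5 and removes its equation (Score = Stress - 1).
Mood = 2Score - 2  [with Score=5]  = 8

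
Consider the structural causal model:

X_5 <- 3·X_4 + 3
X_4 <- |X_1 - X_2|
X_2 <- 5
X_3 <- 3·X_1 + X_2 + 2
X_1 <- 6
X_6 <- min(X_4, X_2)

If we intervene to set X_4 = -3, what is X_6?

-3

Under do(X_4=-3), the mechanism X_4 <- |X_1 - X_2| is discarded; X_4 is fixed at -3.
X_6 = min(X_4, X_2)  [with X_4=-3, X_2=5]  = -3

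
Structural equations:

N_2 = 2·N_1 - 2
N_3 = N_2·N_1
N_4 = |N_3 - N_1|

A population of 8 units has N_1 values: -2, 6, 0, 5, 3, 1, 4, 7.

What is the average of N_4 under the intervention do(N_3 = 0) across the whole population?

do(N_3=0) breaks N_3's dependence on N_1. With N_3=0 fixed, N_4 across the units is 2, 6, 0, 5, 3, 1, 4, 7, mean 3.5.

3.5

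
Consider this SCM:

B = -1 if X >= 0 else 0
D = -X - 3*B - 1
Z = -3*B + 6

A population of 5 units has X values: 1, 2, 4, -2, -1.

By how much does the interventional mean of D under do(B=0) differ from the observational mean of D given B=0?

-2.3

do(B=0) breaks B's dependence on X. With B=0 fixed, D across the units is -2, -3, -5, 1, 0, mean -1.8.
E[D|B=0] averages over only the 2 units with B=0 (X = -2, -1): D = 1, 0, mean 0.5.
Difference = -1.8 − 0.5 = -2.3.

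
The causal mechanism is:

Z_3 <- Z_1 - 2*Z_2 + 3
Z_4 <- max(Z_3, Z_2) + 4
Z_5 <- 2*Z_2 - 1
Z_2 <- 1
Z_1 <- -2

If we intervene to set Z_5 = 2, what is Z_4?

5

The intervention breaks the incoming arrows to Z_5: Z_5 <- 2*Z_2 - 1 no longer applies, and Z_5 = 2.
Since Z_4 is not a descendant of the intervened variable, it is unaffected.
Z_3 = Z_1 - 2*Z_2 + 3  [with Z_1=-2, Z_2=1]  = -1
Z_4 = max(Z_3, Z_2) + 4  [with Z_3=-1, Z_2=1]  = 5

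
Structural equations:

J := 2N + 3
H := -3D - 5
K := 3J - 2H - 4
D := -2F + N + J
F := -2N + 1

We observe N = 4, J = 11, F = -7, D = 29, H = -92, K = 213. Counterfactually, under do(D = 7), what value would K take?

81

Under do(D=7), the mechanism D := -2F + N + J is discarded; D is fixed at 7.
J = 2N + 3  [with N=4]  = 11
H = -3D - 5  [with D=7]  = -26
K = 3J - 2H - 4  [with J=11, H=-26]  = 81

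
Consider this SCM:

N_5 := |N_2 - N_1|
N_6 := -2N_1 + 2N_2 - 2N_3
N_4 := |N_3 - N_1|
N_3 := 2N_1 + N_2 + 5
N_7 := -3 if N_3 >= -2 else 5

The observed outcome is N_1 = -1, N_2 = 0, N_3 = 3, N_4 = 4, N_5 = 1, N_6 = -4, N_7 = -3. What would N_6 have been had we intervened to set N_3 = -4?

The intervention breaks the incoming arrows to N_3: N_3 := 2N_1 + N_2 + 5 no longer applies, and N_3 = -4.
N_6 = -2N_1 + 2N_2 - 2N_3  [with N_1=-1, N_2=0, N_3=-4]  = 10

10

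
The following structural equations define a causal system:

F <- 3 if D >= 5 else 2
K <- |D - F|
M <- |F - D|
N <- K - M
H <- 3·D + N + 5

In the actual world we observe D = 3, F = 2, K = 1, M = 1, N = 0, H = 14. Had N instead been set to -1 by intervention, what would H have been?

The intervention breaks the incoming arrows to N: N <- K - M no longer applies, and N = -1.
H = 3·D + N + 5  [with D=3, N=-1]  = 13

13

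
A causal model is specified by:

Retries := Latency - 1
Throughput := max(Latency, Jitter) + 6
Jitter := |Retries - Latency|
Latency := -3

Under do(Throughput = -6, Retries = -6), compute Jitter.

3

Setting Throughput = -6, Retries = -6 by intervention discards those variables' equations.
Jitter = |Retries - Latency|  [with Retries=-6, Latency=-3]  = 3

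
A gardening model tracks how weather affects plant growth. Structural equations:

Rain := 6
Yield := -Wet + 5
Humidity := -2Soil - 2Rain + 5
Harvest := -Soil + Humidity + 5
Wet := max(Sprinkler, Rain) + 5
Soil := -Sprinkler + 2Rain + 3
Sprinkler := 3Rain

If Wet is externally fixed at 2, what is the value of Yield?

Under do(Wet=2), the mechanism Wet := max(Sprinkler, Rain) + 5 is discarded; Wet is fixed at 2.
Yield = -Wet + 5  [with Wet=2]  = 3

3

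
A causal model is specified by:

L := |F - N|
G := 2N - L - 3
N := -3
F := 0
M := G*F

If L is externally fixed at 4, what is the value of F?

Under do(L=4), the mechanism L := |F - N| is discarded; L is fixed at 4.
Since F is not a descendant of the intervened variable, it is unaffected.

0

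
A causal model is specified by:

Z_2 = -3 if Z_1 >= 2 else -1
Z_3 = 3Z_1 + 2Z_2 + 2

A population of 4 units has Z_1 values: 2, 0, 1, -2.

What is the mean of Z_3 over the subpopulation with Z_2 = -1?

-1

E[Z_3|Z_2=-1] averages over only the 3 units with Z_2=-1 (Z_1 = 0, 1, -2): Z_3 = 0, 3, -6, mean -1.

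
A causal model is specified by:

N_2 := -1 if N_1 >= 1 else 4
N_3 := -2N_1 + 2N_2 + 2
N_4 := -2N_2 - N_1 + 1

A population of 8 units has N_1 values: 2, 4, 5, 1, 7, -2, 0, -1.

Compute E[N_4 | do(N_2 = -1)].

1

Every unit gets N_2=-1 under the intervention. N_4 values become 1, -1, -2, 2, -4, 5, 3, 4; E[N_4|do(N_2=-1)] = 1.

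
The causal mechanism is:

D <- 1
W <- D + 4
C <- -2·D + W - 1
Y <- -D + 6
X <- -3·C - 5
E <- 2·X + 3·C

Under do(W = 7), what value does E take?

-22

Under do(W=7), the mechanism W <- D + 4 is discarded; W is fixed at 7.
C = -2·D + W - 1  [with D=1, W=7]  = 4
X = -3·C - 5  [with C=4]  = -17
E = 2·X + 3·C  [with X=-17, C=4]  = -22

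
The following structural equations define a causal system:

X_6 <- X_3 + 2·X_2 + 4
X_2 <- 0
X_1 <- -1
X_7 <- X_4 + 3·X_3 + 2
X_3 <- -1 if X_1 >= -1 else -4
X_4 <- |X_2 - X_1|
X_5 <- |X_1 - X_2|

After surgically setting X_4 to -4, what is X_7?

The intervention breaks the incoming arrows to X_4: X_4 <- |X_2 - X_1| no longer applies, and X_4 = -4.
X_3 = -1 if X_1 >= -1 else -4  [with X_1=-1]  = -1
X_7 = X_4 + 3·X_3 + 2  [with X_4=-4, X_3=-1]  = -5

-5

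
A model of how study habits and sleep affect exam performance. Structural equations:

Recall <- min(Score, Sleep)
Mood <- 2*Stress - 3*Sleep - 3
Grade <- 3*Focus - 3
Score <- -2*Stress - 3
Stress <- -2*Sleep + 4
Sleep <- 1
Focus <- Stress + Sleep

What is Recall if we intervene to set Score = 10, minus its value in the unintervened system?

8

Under do(Score=10), the mechanism Score <- -2*Stress - 3 is discarded; Score is fixed at 10.
Recall = min(Score, Sleep)  [with Score=10, Sleep=1]  = 1
Without intervention: Stress = -2*Sleep + 4  [with Sleep=1]  = 2; Score = -2*Stress - 3  [with Stress=2]  = -7; Recall = min(Score, Sleep)  [with Score=-7, Sleep=1]  = -7.
Change = 1 − (-7) = 8.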